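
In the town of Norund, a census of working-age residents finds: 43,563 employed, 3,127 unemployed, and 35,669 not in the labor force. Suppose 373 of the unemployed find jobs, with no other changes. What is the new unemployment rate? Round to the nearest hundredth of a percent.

New unemployment rate ≈ 5.90%.

Initially, labor force = 43,563 + 3,127 = 46,690, so u = 3,127/46,690 = 6.70%.
After the change, unemployed falls and employed rises by 373; labor force unchanged → E = 43,936, U = 2,754, labor force = 46,690.
New unemployment rate = 2,754 / 46,690 = 5.90%.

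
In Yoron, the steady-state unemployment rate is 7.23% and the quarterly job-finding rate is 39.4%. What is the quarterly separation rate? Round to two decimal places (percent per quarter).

Separation rate ≈ 3.07% per quarter.

From u* = s/(s+f): s = u·f/(1−u).
s = 0.0723 × 39.4 / (1 − 0.0723) = 2.8486 / 0.9277 ≈ 3.07% per quarter.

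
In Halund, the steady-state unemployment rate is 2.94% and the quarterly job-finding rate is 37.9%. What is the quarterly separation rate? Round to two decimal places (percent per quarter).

Separation rate ≈ 1.15% per quarter.

From u* = s/(s+f): s = u·f/(1−u).
s = 0.0294 × 37.9 / (1 − 0.0294) = 1.1143 / 0.9706 ≈ 1.15% per quarter.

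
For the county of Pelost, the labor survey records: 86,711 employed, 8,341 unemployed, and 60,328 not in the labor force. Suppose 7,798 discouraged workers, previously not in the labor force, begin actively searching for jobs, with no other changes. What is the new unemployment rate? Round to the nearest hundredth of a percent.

New unemployment rate ≈ 15.69%.

Initially, labor force = 86,711 + 8,341 = 95,052, so u = 8,341/95,052 = 8.78%.
After the change, unemployed and labor force both rise by 7,798 → E = 86,711, U = 16,139, labor force = 102,850.
New unemployment rate = 16,139 / 102,850 = 15.69%.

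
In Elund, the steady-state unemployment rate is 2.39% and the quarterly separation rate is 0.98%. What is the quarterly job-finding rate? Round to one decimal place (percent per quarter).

Job-finding rate ≈ 40.0% per quarter.

From u* = s/(s+f): f = s·(1−u)/u.
f = 0.98 × (1 − 0.0239) / 0.0239 = 0.9566 / 0.0239 ≈ 40.0% per quarter.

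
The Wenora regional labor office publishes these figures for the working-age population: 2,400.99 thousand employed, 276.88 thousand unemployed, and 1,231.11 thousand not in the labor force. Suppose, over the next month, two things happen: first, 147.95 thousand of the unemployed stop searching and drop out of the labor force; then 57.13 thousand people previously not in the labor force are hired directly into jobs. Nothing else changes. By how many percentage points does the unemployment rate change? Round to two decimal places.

Initially, labor force = 2,400.99 + 276.88 = 2,677.87 thousand, so u = 276.88/2,677.87 = 10.34%.
After the first change, unemployed and labor force both fall by 147.95 → E = 2,400.99, U = 128.93, labor force = 2,529.92 thousand.
After the second change, employed and labor force both rise by 57.13; unemployed unchanged → E = 2,458.12, U = 128.93, labor force = 2,587.05 thousand.
New unemployment rate = 128.93 / 2,587.05 = 4.98%.
Change = 4.98% − 10.34% = −5.36 percentage points.

The unemployment rate changes by −5.36 percentage points.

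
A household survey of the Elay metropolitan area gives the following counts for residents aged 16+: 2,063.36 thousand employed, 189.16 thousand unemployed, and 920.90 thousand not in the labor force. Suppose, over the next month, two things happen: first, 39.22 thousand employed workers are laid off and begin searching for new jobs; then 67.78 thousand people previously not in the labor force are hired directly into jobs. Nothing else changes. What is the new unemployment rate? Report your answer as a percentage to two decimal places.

Initially, labor force = 2,063.36 + 189.16 = 2,252.52 thousand, so u = 189.16/2,252.52 = 8.40%.
After the first change, employed falls and unemployed rises by 39.22; labor force unchanged → E = 2,024.14, U = 228.38, labor force = 2,252.52 thousand.
After the second change, employed and labor force both rise by 67.78; unemployed unchanged → E = 2,091.92, U = 228.38, labor force = 2,320.30 thousand.
New unemployment rate = 228.38 / 2,320.30 = 9.84%.

New unemployment rate ≈ 9.84%.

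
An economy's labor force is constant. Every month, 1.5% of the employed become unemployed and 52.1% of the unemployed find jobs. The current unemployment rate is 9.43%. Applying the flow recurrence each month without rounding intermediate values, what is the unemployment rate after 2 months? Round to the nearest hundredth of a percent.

With a fixed labor force, u_{t+1} = u_t + s·(1−u_t) − f·u_t = u_t·(1−s−f) + s.
Here 1−s−f = 0.464 and s = 0.015.
u_1 = 0.094300 × 0.464 + 0.015 = 0.058755.
u_2 = 0.058755 × 0.464 + 0.015 = 0.042262.

Unemployment rate after two months ≈ 4.23%.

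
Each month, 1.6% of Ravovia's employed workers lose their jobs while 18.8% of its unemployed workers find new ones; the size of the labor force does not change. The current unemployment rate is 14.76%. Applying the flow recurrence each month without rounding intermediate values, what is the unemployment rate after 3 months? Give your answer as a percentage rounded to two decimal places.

With a fixed labor force, u_{t+1} = u_t + s·(1−u_t) − f·u_t = u_t·(1−s−f) + s.
Here 1−s−f = 0.796 and s = 0.016.
u_1 = 0.147600 × 0.796 + 0.016 = 0.133490.
u_2 = 0.133490 × 0.796 + 0.016 = 0.122258.
u_3 = 0.122258 × 0.796 + 0.016 = 0.113317.

Unemployment rate after three months ≈ 11.33%.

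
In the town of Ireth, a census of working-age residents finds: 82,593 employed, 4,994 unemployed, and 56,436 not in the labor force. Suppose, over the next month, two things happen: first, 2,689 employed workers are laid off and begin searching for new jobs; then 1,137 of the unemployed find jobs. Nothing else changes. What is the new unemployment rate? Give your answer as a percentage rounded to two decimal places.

New unemployment rate ≈ 7.47%.

Initially, labor force = 82,593 + 4,994 = 87,587, so u = 4,994/87,587 = 5.70%.
After the first change, employed falls and unemployed rises by 2,689; labor force unchanged → E = 79,904, U = 7,683, labor force = 87,587.
After the second change, unemployed falls and employed rises by 1,137; labor force unchanged → E = 81,041, U = 6,546, labor force = 87,587.
New unemployment rate = 6,546 / 87,587 = 7.47%.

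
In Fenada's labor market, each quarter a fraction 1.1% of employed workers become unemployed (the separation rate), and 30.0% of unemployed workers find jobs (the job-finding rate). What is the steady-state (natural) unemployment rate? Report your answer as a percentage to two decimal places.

At steady state the flows balance: s·E = f·U, so U/(E+U) = s/(s+f).
u* = 1.1 / (1.1 + 30.0) = 1.1 / 31.10 = 3.54%.

Steady-state unemployment rate ≈ 3.54%.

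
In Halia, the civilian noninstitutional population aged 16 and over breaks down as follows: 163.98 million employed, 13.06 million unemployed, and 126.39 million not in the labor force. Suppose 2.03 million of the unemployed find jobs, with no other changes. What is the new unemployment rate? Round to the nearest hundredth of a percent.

Initially, labor force = 163.98 + 13.06 = 177.04 million, so u = 13.06/177.04 = 7.38%.
After the change, unemployed falls and employed rises by 2.03; labor force unchanged → E = 166.01, U = 11.03, labor force = 177.04 million.
New unemployment rate = 11.03 / 177.04 = 6.23%.

New unemployment rate ≈ 6.23%.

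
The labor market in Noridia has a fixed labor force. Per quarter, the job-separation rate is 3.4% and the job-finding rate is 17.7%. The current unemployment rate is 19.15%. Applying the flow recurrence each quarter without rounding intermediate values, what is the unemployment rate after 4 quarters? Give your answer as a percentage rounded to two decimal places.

With a fixed labor force, u_{t+1} = u_t + s·(1−u_t) − f·u_t = u_t·(1−s−f) + s.
Here 1−s−f = 0.789 and s = 0.034.
u_1 = 0.191500 × 0.789 + 0.034 = 0.185094.
u_2 = 0.185094 × 0.789 + 0.034 = 0.180039.
u_3 = 0.180039 × 0.789 + 0.034 = 0.176051.
u_4 = 0.176051 × 0.789 + 0.034 = 0.172904.

Unemployment rate after four quarters ≈ 17.29%.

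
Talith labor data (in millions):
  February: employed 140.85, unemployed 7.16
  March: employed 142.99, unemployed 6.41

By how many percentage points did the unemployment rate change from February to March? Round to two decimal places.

The unemployment rate changed by −0.55 percentage points.

February: labor force = 140.85 + 7.16 = 148.01; u = 7.16/148.01 = 4.84%.
March: labor force = 142.99 + 6.41 = 149.40; u = 6.41/149.40 = 4.29%.
Change = 4.29% − 4.84% = −0.55 pp.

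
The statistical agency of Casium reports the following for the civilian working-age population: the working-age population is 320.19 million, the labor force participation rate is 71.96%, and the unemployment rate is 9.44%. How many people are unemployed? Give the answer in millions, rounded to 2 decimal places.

Labor force = 0.7196 × 320.19 = 230.41 million.
Unemployed = 0.0944 × 230.41 ≈ 21.75 million.

About 21.75 million are unemployed.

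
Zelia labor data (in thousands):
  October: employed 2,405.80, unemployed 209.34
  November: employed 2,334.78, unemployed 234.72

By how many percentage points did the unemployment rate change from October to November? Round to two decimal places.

The unemployment rate changed by +1.13 percentage points.

October: labor force = 2,405.80 + 209.34 = 2,615.14; u = 209.34/2,615.14 = 8.00%.
November: labor force = 2,334.78 + 234.72 = 2,569.50; u = 234.72/2,569.50 = 9.13%.
Change = 9.13% − 8.00% = +1.13 pp.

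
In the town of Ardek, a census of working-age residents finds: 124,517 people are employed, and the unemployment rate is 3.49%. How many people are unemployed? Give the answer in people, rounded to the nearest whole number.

About 4,503 are unemployed.

Let U be the number unemployed. The labor force is E + U, and U/(E+U) = 0.0349.
So U = 0.0349 × 124,517 / (1 − 0.0349) = 4345.64 / 0.9651 ≈ 4,503.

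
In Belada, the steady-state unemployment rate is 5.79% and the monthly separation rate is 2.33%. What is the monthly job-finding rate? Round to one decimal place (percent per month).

From u* = s/(s+f): f = s·(1−u)/u.
f = 2.33 × (1 − 0.0579) / 0.0579 = 2.1951 / 0.0579 ≈ 37.9% per month.

Job-finding rate ≈ 37.9% per month.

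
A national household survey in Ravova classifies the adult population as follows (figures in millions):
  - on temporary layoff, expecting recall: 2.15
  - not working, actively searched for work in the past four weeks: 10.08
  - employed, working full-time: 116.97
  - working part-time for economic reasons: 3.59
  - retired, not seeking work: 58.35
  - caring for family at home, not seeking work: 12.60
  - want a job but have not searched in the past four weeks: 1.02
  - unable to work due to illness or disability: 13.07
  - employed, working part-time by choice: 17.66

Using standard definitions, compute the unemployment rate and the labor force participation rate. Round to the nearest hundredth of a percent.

Unemployment rate ≈ 8.13%; labor force participation rate ≈ 63.89%.

Employed = 116.97 + 3.59 + 17.66 = 138.22 million (anyone who worked, including part-time for economic reasons, counts as employed).
Unemployed = 2.15 + 10.08 = 12.23 million (jobless and actively searching, or on temporary layoff).
Labor force = 138.22 + 12.23 = 150.45 million.
Not in labor force = 58.35 + 12.60 + 1.02 + 13.07 = 85.04 million (those not working and not actively searching are outside the labor force — including those who want a job but have given up searching).
Civilian working-age population = 150.45 + 85.04 = 235.49 million.
Unemployment rate = 12.23 / 150.45 = 8.13%.
Labor force participation rate = 150.45 / 235.49 = 63.89%.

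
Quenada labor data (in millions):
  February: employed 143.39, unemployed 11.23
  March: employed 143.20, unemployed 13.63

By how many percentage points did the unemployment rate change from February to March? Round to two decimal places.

February: labor force = 143.39 + 11.23 = 154.62; u = 11.23/154.62 = 7.26%.
March: labor force = 143.20 + 13.63 = 156.83; u = 13.63/156.83 = 8.69%.
Change = 8.69% − 7.26% = +1.43 pp.

The unemployment rate changed by +1.43 percentage points.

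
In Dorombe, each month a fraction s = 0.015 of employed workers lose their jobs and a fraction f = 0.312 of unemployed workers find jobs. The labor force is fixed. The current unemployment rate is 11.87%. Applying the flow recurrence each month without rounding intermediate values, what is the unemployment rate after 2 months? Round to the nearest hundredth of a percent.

Unemployment rate after two months ≈ 7.89%.

With a fixed labor force, u_{t+1} = u_t + s·(1−u_t) − f·u_t = u_t·(1−s−f) + s.
Here 1−s−f = 0.673 and s = 0.015.
u_1 = 0.118700 × 0.673 + 0.015 = 0.094885.
u_2 = 0.094885 × 0.673 + 0.015 = 0.078858.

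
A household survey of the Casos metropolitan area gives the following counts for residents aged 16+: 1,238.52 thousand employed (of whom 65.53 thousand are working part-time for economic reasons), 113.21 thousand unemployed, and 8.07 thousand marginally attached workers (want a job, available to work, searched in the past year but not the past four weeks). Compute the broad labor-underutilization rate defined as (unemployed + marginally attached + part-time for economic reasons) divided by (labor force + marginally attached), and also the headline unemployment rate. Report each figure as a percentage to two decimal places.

Labor force = 1,238.52 + 113.21 = 1,351.73 thousand.
Numerator = 113.21 + 8.07 + 65.53 = 186.81 thousand.
Denominator = 1,351.73 + 8.07 = 1,359.80 thousand.
Broad rate = 186.81 / 1,359.80 = 13.74%.
Headline unemployment rate = 113.21 / 1,351.73 = 8.38%.

Broad underutilization rate ≈ 13.74%; headline unemployment rate ≈ 8.38%.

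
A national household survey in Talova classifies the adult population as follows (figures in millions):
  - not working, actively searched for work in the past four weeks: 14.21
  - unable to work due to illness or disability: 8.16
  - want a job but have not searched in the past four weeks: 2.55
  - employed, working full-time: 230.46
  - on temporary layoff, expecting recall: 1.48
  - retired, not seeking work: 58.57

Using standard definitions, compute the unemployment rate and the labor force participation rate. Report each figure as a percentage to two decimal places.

Unemployment rate ≈ 6.37%; labor force participation rate ≈ 78.04%.

Employed = 230.46 million.
Unemployed = 14.21 + 1.48 = 15.69 million (jobless and actively searching, or on temporary layoff).
Labor force = 230.46 + 15.69 = 246.15 million.
Not in labor force = 8.16 + 2.55 + 58.57 = 69.28 million (those not working and not actively searching are outside the labor force — including those who want a job but have given up searching).
Civilian working-age population = 246.15 + 69.28 = 315.43 million.
Unemployment rate = 15.69 / 246.15 = 6.37%.
Labor force participation rate = 246.15 / 315.43 = 78.04%.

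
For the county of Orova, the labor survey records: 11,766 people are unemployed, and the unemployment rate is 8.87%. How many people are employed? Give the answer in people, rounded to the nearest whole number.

About 120,883 are employed.

Labor force = U / u = 11,766 / 0.0887 ≈ 132,649.
Employed = labor force − unemployed = 132,649 − 11,766 = 120,883.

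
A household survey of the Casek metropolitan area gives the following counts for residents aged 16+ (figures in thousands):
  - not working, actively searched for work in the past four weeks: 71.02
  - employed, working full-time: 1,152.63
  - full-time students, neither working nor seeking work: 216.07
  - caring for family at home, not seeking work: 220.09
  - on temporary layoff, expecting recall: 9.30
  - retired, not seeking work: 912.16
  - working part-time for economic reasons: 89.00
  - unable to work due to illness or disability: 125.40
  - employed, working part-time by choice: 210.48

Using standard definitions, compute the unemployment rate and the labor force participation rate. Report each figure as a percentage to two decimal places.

Unemployment rate ≈ 5.24%; labor force participation rate ≈ 50.98%.

Employed = 1,152.63 + 89.00 + 210.48 = 1,452.11 thousand (anyone who worked, including part-time for economic reasons, counts as employed).
Unemployed = 71.02 + 9.30 = 80.32 thousand (jobless and actively searching, or on temporary layoff).
Labor force = 1,452.11 + 80.32 = 1,532.43 thousand.
Not in labor force = 216.07 + 220.09 + 912.16 + 125.40 = 1,473.72 thousand (those not working and not actively searching are outside the labor force).
Civilian working-age population = 1,532.43 + 1,473.72 = 3,006.15 thousand.
Unemployment rate = 80.32 / 1,532.43 = 5.24%.
Labor force participation rate = 1,532.43 / 3,006.15 = 50.98%.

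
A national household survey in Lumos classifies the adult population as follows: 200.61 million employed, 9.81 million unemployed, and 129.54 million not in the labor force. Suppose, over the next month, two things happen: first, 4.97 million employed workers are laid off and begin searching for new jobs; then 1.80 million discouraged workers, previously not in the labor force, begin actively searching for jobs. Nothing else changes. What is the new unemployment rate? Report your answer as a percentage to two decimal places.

New unemployment rate ≈ 7.81%.

Initially, labor force = 200.61 + 9.81 = 210.42 million, so u = 9.81/210.42 = 4.66%.
After the first change, employed falls and unemployed rises by 4.97; labor force unchanged → E = 195.64, U = 14.78, labor force = 210.42 million.
After the second change, unemployed and labor force both rise by 1.80 → E = 195.64, U = 16.58, labor force = 212.22 million.
New unemployment rate = 16.58 / 212.22 = 7.81%.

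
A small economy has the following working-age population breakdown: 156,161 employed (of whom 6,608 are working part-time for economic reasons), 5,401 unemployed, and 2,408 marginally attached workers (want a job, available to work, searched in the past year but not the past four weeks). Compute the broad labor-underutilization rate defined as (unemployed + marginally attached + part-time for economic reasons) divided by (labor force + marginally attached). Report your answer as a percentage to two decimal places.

Labor force = 156,161 + 5,401 = 161,562.
Numerator = 5,401 + 2,408 + 6,608 = 14,417.
Denominator = 161,562 + 2,408 = 163,970.
Broad rate = 14,417 / 163,970 = 8.79%.

Broad underutilization rate ≈ 8.79%.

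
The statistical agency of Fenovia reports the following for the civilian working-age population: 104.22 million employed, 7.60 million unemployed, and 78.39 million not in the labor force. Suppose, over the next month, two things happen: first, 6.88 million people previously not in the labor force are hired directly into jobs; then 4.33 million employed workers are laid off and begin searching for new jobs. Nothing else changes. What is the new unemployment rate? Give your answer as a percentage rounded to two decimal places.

New unemployment rate ≈ 10.05%.

Initially, labor force = 104.22 + 7.60 = 111.82 million, so u = 7.60/111.82 = 6.80%.
After the first change, employed and labor force both rise by 6.88; unemployed unchanged → E = 111.10, U = 7.60, labor force = 118.70 million.
After the second change, employed falls and unemployed rises by 4.33; labor force unchanged → E = 106.77, U = 11.93, labor force = 118.70 million.
New unemployment rate = 11.93 / 118.70 = 10.05%.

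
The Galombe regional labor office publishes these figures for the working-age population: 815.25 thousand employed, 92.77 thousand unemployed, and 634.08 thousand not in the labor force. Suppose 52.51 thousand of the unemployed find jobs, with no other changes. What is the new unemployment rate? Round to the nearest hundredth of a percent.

New unemployment rate ≈ 4.43%.

Initially, labor force = 815.25 + 92.77 = 908.02 thousand, so u = 92.77/908.02 = 10.22%.
After the change, unemployed falls and employed rises by 52.51; labor force unchanged → E = 867.76, U = 40.26, labor force = 908.02 thousand.
New unemployment rate = 40.26 / 908.02 = 4.43%.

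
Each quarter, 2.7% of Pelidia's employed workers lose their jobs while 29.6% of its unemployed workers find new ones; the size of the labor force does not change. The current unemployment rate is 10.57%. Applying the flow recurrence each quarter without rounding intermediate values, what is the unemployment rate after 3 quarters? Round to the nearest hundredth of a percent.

Unemployment rate after three quarters ≈ 9.05%.

With a fixed labor force, u_{t+1} = u_t + s·(1−u_t) − f·u_t = u_t·(1−s−f) + s.
Here 1−s−f = 0.677 and s = 0.027.
u_1 = 0.105700 × 0.677 + 0.027 = 0.098559.
u_2 = 0.098559 × 0.677 + 0.027 = 0.093724.
u_3 = 0.093724 × 0.677 + 0.027 = 0.090451.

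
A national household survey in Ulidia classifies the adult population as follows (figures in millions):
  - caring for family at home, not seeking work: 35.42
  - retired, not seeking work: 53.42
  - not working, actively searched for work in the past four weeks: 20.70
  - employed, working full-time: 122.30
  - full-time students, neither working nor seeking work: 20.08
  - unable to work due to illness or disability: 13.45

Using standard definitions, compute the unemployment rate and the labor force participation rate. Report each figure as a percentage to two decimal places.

Unemployment rate ≈ 14.48%; labor force participation rate ≈ 53.89%.

Employed = 122.30 million.
Unemployed = 20.70 million.
Labor force = 122.30 + 20.70 = 143.00 million.
Not in labor force = 35.42 + 53.42 + 20.08 + 13.45 = 122.37 million (those not working and not actively searching are outside the labor force).
Civilian working-age population = 143.00 + 122.37 = 265.37 million.
Unemployment rate = 20.70 / 143.00 = 14.48%.
Labor force participation rate = 143.00 / 265.37 = 53.89%.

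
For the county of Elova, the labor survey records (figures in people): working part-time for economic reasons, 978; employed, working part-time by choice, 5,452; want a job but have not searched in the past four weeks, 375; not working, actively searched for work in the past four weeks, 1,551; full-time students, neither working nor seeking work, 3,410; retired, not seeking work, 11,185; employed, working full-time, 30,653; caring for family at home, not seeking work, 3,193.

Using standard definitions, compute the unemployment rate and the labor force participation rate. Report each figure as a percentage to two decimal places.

Unemployment rate ≈ 4.01%; labor force participation rate ≈ 68.02%.

Employed = 978 + 5,452 + 30,653 = 37,083 (anyone who worked, including part-time for economic reasons, counts as employed).
Unemployed = 1,551.
Labor force = 37,083 + 1,551 = 38,634.
Not in labor force = 375 + 3,410 + 11,185 + 3,193 = 18,163 (those not working and not actively searching are outside the labor force — including those who want a job but have given up searching).
Civilian working-age population = 38,634 + 18,163 = 56,797.
Unemployment rate = 1,551 / 38,634 = 4.01%.
Labor force participation rate = 38,634 / 56,797 = 68.02%.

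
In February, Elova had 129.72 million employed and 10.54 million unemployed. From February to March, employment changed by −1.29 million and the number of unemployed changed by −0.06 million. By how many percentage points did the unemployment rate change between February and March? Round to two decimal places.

February: labor force = 129.72 + 10.54 = 140.26; u = 10.54/140.26 = 7.51%.
March: labor force = 128.43 + 10.48 = 138.91; u = 10.48/138.91 = 7.54%.
Change = 7.54% − 7.51% = +0.03 pp.

The unemployment rate changed by +0.03 percentage points.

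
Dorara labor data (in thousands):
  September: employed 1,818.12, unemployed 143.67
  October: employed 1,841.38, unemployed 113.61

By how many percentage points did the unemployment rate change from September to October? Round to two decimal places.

September: labor force = 1,818.12 + 143.67 = 1,961.79; u = 143.67/1,961.79 = 7.32%.
October: labor force = 1,841.38 + 113.61 = 1,954.99; u = 113.61/1,954.99 = 5.81%.
Change = 5.81% − 7.32% = −1.51 pp.

The unemployment rate changed by −1.51 percentage points.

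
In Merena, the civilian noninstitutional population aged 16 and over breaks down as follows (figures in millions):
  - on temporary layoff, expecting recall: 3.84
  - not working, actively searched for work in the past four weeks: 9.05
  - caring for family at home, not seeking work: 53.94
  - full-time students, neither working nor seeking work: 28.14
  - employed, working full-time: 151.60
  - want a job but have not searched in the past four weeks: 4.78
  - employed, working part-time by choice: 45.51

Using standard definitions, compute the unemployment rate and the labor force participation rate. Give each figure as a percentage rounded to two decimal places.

Unemployment rate ≈ 6.14%; labor force participation rate ≈ 70.74%.

Employed = 151.60 + 45.51 = 197.11 million.
Unemployed = 3.84 + 9.05 = 12.89 million (jobless and actively searching, or on temporary layoff).
Labor force = 197.11 + 12.89 = 210.00 million.
Not in labor force = 53.94 + 28.14 + 4.78 = 86.86 million (those not working and not actively searching are outside the labor force — including those who want a job but have given up searching).
Civilian working-age population = 210.00 + 86.86 = 296.86 million.
Unemployment rate = 12.89 / 210.00 = 6.14%.
Labor force participation rate = 210.00 / 296.86 = 70.74%.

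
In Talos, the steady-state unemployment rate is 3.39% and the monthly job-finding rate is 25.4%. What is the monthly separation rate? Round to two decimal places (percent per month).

From u* = s/(s+f): s = u·f/(1−u).
s = 0.0339 × 25.4 / (1 − 0.0339) = 0.8611 / 0.9661 ≈ 0.89% per month.

Separation rate ≈ 0.89% per month.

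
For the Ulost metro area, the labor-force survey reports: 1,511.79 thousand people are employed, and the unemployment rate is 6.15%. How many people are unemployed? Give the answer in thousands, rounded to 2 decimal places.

Let U be the number unemployed. The labor force is E + U, and U/(E+U) = 0.0615.
So U = 0.0615 × 1,511.79 / (1 − 0.0615) = 92.9751 / 0.9385 ≈ 99.07 thousand.

About 99.07 thousand are unemployed.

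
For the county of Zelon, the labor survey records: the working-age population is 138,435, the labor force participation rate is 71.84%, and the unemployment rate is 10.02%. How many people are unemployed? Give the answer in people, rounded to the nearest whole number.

About 9,965 are unemployed.

Labor force = 0.7184 × 138,435 = 99,452.
Unemployed = 0.1002 × 99,452 ≈ 9,965.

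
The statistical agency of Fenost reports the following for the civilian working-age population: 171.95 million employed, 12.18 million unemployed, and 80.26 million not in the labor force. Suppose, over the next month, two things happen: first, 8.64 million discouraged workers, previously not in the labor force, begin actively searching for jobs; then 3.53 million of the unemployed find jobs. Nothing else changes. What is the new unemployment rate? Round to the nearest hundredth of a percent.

Initially, labor force = 171.95 + 12.18 = 184.13 million, so u = 12.18/184.13 = 6.61%.
After the first change, unemployed and labor force both rise by 8.64 → E = 171.95, U = 20.82, labor force = 192.77 million.
After the second change, unemployed falls and employed rises by 3.53; labor force unchanged → E = 175.48, U = 17.29, labor force = 192.77 million.
New unemployment rate = 17.29 / 192.77 = 8.97%.

New unemployment rate ≈ 8.97%.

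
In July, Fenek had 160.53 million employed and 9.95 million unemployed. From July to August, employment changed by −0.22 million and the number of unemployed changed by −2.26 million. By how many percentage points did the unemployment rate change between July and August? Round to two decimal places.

The unemployment rate changed by −1.26 percentage points.

July: labor force = 160.53 + 9.95 = 170.48; u = 9.95/170.48 = 5.84%.
August: labor force = 160.31 + 7.69 = 168.00; u = 7.69/168.00 = 4.58%.
Change = 4.58% − 5.84% = −1.26 pp.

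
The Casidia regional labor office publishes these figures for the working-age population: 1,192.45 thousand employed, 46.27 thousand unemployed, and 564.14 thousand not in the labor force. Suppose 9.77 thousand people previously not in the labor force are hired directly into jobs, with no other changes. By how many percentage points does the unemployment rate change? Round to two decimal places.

The unemployment rate changes by −0.03 percentage points.

Initially, labor force = 1,192.45 + 46.27 = 1,238.72 thousand, so u = 46.27/1,238.72 = 3.74%.
After the change, employed and labor force both rise by 9.77; unemployed unchanged → E = 1,202.22, U = 46.27, labor force = 1,248.49 thousand.
New unemployment rate = 46.27 / 1,248.49 = 3.71%.
Change = 3.71% − 3.74% = −0.03 percentage points.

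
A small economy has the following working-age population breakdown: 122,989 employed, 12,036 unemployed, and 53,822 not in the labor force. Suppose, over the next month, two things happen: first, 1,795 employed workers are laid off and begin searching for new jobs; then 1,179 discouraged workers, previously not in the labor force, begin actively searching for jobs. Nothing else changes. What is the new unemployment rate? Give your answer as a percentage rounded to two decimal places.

Initially, labor force = 122,989 + 12,036 = 135,025, so u = 12,036/135,025 = 8.91%.
After the first change, employed falls and unemployed rises by 1,795; labor force unchanged → E = 121,194, U = 13,831, labor force = 135,025.
After the second change, unemployed and labor force both rise by 1,179 → E = 121,194, U = 15,010, labor force = 136,204.
New unemployment rate = 15,010 / 136,204 = 11.02%.

New unemployment rate ≈ 11.02%.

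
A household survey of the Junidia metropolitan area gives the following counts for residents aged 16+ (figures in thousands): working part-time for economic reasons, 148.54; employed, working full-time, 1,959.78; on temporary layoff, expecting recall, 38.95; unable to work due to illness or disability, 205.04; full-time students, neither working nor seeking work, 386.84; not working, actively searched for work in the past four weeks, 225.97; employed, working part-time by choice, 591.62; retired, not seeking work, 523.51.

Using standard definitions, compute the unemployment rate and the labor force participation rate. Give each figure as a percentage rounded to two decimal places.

Employed = 148.54 + 1,959.78 + 591.62 = 2,699.94 thousand (anyone who worked, including part-time for economic reasons, counts as employed).
Unemployed = 38.95 + 225.97 = 264.92 thousand (jobless and actively searching, or on temporary layoff).
Labor force = 2,699.94 + 264.92 = 2,964.86 thousand.
Not in labor force = 205.04 + 386.84 + 523.51 = 1,115.39 thousand (those not working and not actively searching are outside the labor force).
Civilian working-age population = 2,964.86 + 1,115.39 = 4,080.25 thousand.
Unemployment rate = 264.92 / 2,964.86 = 8.94%.
Labor force participation rate = 2,964.86 / 4,080.25 = 72.66%.

Unemployment rate ≈ 8.94%; labor force participation rate ≈ 72.66%.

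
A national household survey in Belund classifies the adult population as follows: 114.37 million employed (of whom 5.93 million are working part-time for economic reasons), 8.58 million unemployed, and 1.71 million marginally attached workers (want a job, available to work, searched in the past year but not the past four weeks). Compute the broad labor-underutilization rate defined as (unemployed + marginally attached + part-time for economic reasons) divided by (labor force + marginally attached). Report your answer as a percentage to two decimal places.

Broad underutilization rate ≈ 13.01%.

Labor force = 114.37 + 8.58 = 122.95 million.
Numerator = 8.58 + 1.71 + 5.93 = 16.22 million.
Denominator = 122.95 + 1.71 = 124.66 million.
Broad rate = 16.22 / 124.66 = 13.01%.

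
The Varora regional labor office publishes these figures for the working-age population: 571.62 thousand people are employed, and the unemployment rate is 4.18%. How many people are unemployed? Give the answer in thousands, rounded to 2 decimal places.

About 24.94 thousand are unemployed.

Let U be the number unemployed. The labor force is E + U, and U/(E+U) = 0.0418.
So U = 0.0418 × 571.62 / (1 − 0.0418) = 23.8937 / 0.9582 ≈ 24.94 thousand.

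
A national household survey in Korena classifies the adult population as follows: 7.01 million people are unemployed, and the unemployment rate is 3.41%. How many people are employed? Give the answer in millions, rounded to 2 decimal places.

About 198.56 million are employed.

Labor force = U / u = 7.01 / 0.0341 ≈ 205.57 million.
Employed = labor force − unemployed = 205.57 − 7.01 = 198.56 million.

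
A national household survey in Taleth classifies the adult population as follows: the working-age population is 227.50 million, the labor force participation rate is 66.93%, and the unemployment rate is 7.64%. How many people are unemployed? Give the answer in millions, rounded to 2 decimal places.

Labor force = 0.6693 × 227.50 = 152.27 million.
Unemployed = 0.0764 × 152.27 ≈ 11.63 million.

About 11.63 million are unemployed.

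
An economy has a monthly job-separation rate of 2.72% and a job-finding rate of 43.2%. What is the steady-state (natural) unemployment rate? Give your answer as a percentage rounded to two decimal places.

At steady state the flows balance: s·E = f·U, so U/(E+U) = s/(s+f).
u* = 2.72 / (2.72 + 43.2) = 2.72 / 45.92 = 5.92%.

Steady-state unemployment rate ≈ 5.92%.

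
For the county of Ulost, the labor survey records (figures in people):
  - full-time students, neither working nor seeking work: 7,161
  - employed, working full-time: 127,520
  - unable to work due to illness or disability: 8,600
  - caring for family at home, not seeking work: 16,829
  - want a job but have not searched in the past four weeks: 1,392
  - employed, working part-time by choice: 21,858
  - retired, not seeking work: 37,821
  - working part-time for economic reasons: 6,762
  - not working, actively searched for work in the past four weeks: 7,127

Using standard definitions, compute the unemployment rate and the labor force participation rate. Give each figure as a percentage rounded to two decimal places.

Unemployment rate ≈ 4.37%; labor force participation rate ≈ 69.45%.

Employed = 127,520 + 21,858 + 6,762 = 156,140 (anyone who worked, including part-time for economic reasons, counts as employed).
Unemployed = 7,127.
Labor force = 156,140 + 7,127 = 163,267.
Not in labor force = 7,161 + 8,600 + 16,829 + 1,392 + 37,821 = 71,803 (those not working and not actively searching are outside the labor force — including those who want a job but have given up searching).
Civilian working-age population = 163,267 + 71,803 = 235,070.
Unemployment rate = 7,127 / 163,267 = 4.37%.
Labor force participation rate = 163,267 / 235,070 = 69.45%.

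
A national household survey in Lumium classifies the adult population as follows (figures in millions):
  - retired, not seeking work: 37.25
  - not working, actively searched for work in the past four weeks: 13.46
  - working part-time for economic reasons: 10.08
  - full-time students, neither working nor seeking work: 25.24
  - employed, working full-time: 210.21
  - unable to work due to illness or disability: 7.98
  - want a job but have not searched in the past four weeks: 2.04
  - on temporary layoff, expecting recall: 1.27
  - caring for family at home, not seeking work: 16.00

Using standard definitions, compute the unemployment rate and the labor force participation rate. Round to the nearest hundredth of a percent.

Unemployment rate ≈ 6.27%; labor force participation rate ≈ 72.64%.

Employed = 10.08 + 210.21 = 220.29 million (anyone who worked, including part-time for economic reasons, counts as employed).
Unemployed = 13.46 + 1.27 = 14.73 million (jobless and actively searching, or on temporary layoff).
Labor force = 220.29 + 14.73 = 235.02 million.
Not in labor force = 37.25 + 25.24 + 7.98 + 2.04 + 16.00 = 88.51 million (those not working and not actively searching are outside the labor force — including those who want a job but have given up searching).
Civilian working-age population = 235.02 + 88.51 = 323.53 million.
Unemployment rate = 14.73 / 235.02 = 6.27%.
Labor force participation rate = 235.02 / 323.53 = 72.64%.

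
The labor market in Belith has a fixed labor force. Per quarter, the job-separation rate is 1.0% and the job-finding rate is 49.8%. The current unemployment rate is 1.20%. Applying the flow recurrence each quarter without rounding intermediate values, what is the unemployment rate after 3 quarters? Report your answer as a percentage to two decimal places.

With a fixed labor force, u_{t+1} = u_t + s·(1−u_t) − f·u_t = u_t·(1−s−f) + s.
Here 1−s−f = 0.492 and s = 0.010.
u_1 = 0.012000 × 0.492 + 0.010 = 0.015904.
u_2 = 0.015904 × 0.492 + 0.010 = 0.017825.
u_3 = 0.017825 × 0.492 + 0.010 = 0.018770.

Unemployment rate after three quarters ≈ 1.88%.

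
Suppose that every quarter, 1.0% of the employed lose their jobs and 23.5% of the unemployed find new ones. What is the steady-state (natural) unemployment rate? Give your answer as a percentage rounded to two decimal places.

At steady state the flows balance: s·E = f·U, so U/(E+U) = s/(s+f).
u* = 1.0 / (1.0 + 23.5) = 1.0 / 24.50 = 4.08%.

Steady-state unemployment rate ≈ 4.08%.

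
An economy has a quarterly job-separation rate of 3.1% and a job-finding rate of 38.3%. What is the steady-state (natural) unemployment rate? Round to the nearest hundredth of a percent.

At steady state the flows balance: s·E = f·U, so U/(E+U) = s/(s+f).
u* = 3.1 / (3.1 + 38.3) = 3.1 / 41.40 = 7.49%.

Steady-state unemployment rate ≈ 7.49%.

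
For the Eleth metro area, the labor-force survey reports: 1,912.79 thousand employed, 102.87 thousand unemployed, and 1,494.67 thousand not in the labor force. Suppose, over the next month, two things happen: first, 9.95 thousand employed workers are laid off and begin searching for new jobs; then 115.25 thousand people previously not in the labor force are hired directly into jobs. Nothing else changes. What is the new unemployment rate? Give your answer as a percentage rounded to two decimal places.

Initially, labor force = 1,912.79 + 102.87 = 2,015.66 thousand, so u = 102.87/2,015.66 = 5.10%.
After the first change, employed falls and unemployed rises by 9.95; labor force unchanged → E = 1,902.84, U = 112.82, labor force = 2,015.66 thousand.
After the second change, employed and labor force both rise by 115.25; unemployed unchanged → E = 2,018.09, U = 112.82, labor force = 2,130.91 thousand.
New unemployment rate = 112.82 / 2,130.91 = 5.29%.

New unemployment rate ≈ 5.29%.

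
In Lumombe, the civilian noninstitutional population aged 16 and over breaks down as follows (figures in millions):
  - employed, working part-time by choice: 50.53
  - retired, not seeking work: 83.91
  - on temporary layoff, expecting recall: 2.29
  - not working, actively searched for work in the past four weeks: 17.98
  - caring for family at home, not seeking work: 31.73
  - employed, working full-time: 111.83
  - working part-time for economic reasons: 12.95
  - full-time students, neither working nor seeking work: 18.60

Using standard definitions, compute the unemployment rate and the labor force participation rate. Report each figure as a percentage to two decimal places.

Employed = 50.53 + 111.83 + 12.95 = 175.31 million (anyone who worked, including part-time for economic reasons, counts as employed).
Unemployed = 2.29 + 17.98 = 20.27 million (jobless and actively searching, or on temporary layoff).
Labor force = 175.31 + 20.27 = 195.58 million.
Not in labor force = 83.91 + 31.73 + 18.60 = 134.24 million (those not working and not actively searching are outside the labor force).
Civilian working-age population = 195.58 + 134.24 = 329.82 million.
Unemployment rate = 20.27 / 195.58 = 10.36%.
Labor force participation rate = 195.58 / 329.82 = 59.30%.

Unemployment rate ≈ 10.36%; labor force participation rate ≈ 59.30%.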